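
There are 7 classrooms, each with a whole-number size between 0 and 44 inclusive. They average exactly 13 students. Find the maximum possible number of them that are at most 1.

The total is 7 × 13 = 91.
Each value at 1 or below falls at least 44 − 1 = 43 short of the ceiling 44.
The ceiling total is 7 × 44 = 308, and we need 91, so at most ⌊(308 − 91)/43⌋ = 5 can be that low.
k = 5 is achieved by 5 values at 1 and 2 at 44, total 93; lower one of the 44's by 2 (still > 1) to reach 91.

5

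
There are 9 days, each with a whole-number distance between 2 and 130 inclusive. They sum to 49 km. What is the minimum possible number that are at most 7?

If only k of them are at most 7, the other 9 − k are at least 8, so the total is at least (9 − k)·8 + k·2.
This is ≤ 49, so (9 − k)·8 + 2k ≤ 49, which gives k ≥ 4.
Exactly 4 works: 4 values at 2 and 5 at 8 total 48; raise one of the low values by 1 (still ≤ 7) to hit 49.

4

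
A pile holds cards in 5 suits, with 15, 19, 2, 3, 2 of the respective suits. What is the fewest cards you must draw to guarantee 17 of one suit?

39

In the worst case you take as many as possible of each suit without reaching 17: 15 + 16 + 2 + 3 + 2 = 38.
The next one must give 17 of some suit, so 38 + 1 = 39.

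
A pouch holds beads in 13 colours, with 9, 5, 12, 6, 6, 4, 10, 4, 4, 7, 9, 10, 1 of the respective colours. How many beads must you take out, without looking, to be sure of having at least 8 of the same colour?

73

In the worst case you take as many as possible of each colour without reaching 8: 7 + 5 + 7 + 6 + 6 + 4 + 7 + 4 + 4 + 7 + 7 + 7 + 1 = 72.
The next one must give 8 of some colour, so 72 + 1 = 73.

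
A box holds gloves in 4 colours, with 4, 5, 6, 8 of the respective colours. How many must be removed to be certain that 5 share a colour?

17

In the worst case you take as many as possible of each colour without reaching 5: 4 + 4 + 4 + 4 = 16.
The next one must give 5 of some colour, so 16 + 1 = 17.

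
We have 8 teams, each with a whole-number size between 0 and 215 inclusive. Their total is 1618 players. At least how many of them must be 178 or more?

6

If only k of them are at least 178, the other 8 − k are at most 177, so the total is at most k·215 + (8 − k)·177.
This must reach 1618, so k·215 + (8 − k)·177 ≥ 1618, giving k ≥ 6.
Exactly 6 works: 6 values at 215 and 2 at 177 total 1644; lower one of the high values by 26 (still ≥ 178) to hit 1618.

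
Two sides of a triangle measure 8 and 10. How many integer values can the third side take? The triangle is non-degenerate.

15

The triangle inequality gives |8 − 10| < c < 8 + 10, i.e. 2 < c < 18.
So c can be any integer from 3 to 17: 15 values.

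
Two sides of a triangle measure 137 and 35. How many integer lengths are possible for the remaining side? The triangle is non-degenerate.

69

The triangle inequality gives |137 − 35| < c < 137 + 35, i.e. 102 < c < 172.
So c can be any integer from 103 to 171: 69 values.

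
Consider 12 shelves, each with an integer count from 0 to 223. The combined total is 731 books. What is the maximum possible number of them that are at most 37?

Suppose k of them are at most 37. Those contribute at most 37 each and the rest at most 223 each.
So the total is at most 37k + 223(12 − k) = 2676 − 186k. This must still be ≥ 731, so k ≤ 10.
k = 10 is achieved by 10 values at 37 and 2 at 223, total 816; lower one of the 223's by 85 (still > 37) to reach 731.

10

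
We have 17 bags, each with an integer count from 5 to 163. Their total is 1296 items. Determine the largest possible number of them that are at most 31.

Suppose k of them are at most 31. Those contribute at most 31 each and the rest at most 163 each.
So the total is at most 31k + 163(17 − k) = 2771 − 132k. This must still be ≥ 1296, so k ≤ 11.
k = 11 is achieved by 11 values at 31 and 6 at 163, total 1319; lower one of the 163's by 23 (still > 31) to reach 1296.

11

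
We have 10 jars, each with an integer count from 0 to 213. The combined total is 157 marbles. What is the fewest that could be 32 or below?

6

Each value above 32 is at least 33, contributing at least 33 − 0 = 33 above the floor 0.
The sum exceeds the floor total 0 by 157, so at most ⌊157/33⌋ = 4 exceed 32, and at least 6 are ≤ 32.
Exactly 6 works: 6 values at 0 and 4 at 33 total 132; raise one of the low values by 25 (still ≤ 32) to hit 157.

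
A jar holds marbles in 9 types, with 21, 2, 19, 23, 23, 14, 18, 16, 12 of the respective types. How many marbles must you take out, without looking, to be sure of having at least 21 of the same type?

142

In the worst case you take as many as possible of each type without reaching 21: 20 + 2 + 19 + 20 + 20 + 14 + 18 + 16 + 12 = 141.
The next one must give 21 of some type, so 141 + 1 = 142.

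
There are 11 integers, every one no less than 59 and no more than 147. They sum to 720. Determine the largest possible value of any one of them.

130

Maximizing one value means minimizing the remaining 10.
The other 10 contribute at least 10 × 59 = 590, leaving at most 720 − 590 = 130.
Since 130 ≤ 147, this is achievable: one at 130 and 10 at 59.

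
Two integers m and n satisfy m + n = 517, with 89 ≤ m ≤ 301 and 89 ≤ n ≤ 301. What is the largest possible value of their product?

66822

With m + n fixed, mn peaks when the two are closest together.
Taking m = 258 and n = 259 (both in [89, 301]) gives mn = 66822.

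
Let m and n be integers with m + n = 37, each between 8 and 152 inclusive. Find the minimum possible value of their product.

Since m + n is fixed, pushing one of them to its bound minimizes the product.
At the endpoint m = 8, n = 37 − 8 = 29, so mn = 8 × 29 = 232.

232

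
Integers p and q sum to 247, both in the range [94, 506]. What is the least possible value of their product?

For a fixed sum, pq is smallest when p and q are as far apart as possible.
The extreme feasible split is p = 94, q = 153, giving pq = 14382.

14382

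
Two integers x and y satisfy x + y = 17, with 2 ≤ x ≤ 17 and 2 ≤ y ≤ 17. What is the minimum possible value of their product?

30

xy = x(17 − x) is concave in x, so over [2, 15] it is minimized at an endpoint.
The extreme feasible split is x = 2, y = 15, giving xy = 30.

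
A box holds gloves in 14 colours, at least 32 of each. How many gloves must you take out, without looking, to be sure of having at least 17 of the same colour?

225

In the worst case you draw 16 of each of the 14 colours: 14 × 16 = 224.
One more forces 17 of some colour, so 224 + 1 = 225.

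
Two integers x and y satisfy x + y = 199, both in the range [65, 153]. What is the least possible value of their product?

For a fixed sum, xy is smallest when x and y are as far apart as possible.
The extreme feasible split is x = 65, y = 134, giving xy = 8710.

8710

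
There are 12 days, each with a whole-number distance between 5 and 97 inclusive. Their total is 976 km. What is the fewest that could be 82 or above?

1

If only k of them are at least 82, the other 12 − k are at most 81, so the total is at most k·97 + (12 − k)·81.
This must reach 976, so k·97 + (12 − k)·81 ≥ 976, giving k ≥ 1.
Exactly 1 works: 1 value at 97 and 11 at 81 total 988; lower one of the high values by 12 (still ≥ 82) to hit 976.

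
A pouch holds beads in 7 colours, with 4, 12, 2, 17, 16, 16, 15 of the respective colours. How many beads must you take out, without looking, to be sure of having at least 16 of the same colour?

In the worst case you take as many as possible of each colour without reaching 16: 4 + 12 + 2 + 15 + 15 + 15 + 15 = 78.
The next one must give 16 of some colour, so 78 + 1 = 79.

79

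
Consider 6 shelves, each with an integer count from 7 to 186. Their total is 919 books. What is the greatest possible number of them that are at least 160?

5

Suppose k of them are at least 160. Those contribute at least 160 each and the other 6 − k at least 7 each.
So the total is at least 160k + 7(6 − k) = 42 + 153k. This must be ≤ 919, giving k ≤ 5.
k = 5 is achieved by 5 values at 160 and 1 at 7, total 807; add 112 to one value (staying below 160) to reach 919.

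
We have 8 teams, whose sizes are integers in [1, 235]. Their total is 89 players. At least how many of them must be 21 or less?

Each value above 21 is at least 22, contributing at least 22 − 1 = 21 above the floor 1.
The sum exceeds the floor total 8 by 81, so at most ⌊81/21⌋ = 3 exceed 21, and at least 5 are ≤ 21.
Exactly 5 works: 5 values at 1 and 3 at 22 total 71; raise one of the low values by 18 (still ≤ 21) to hit 89.

5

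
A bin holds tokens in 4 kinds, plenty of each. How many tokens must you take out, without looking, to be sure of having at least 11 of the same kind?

41

In the worst case you draw 10 of each of the 4 kinds: 4 × 10 = 40.
One more forces 11 of some kind, so 40 + 1 = 41.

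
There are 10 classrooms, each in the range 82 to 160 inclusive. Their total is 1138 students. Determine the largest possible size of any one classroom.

To make one classroom as large as possible, make the other 9 as small as possible.
The other 9 contribute at least 9 × 82 = 738, leaving at most 1138 − 738 = 400.
But each classroom is capped at 160, so the maximum is 160.
Achievable: one at 160 and the other 9 totalling 978, which fits since 9 × 82 ≤ 978 ≤ 9 × 160.

160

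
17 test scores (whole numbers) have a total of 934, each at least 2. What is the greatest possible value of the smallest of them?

54

The average is 934/17 < 55, so some value is ≤ 54.
Achievable: 1 of them at 54 and 16 at 55 total 934.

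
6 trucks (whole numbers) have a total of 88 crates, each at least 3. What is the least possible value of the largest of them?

The average is 88/6 > 14, so not all 6 can be 14 or less; the largest is ≥ 15.
Equality holds with 4 values of 15 and 2 values of 14.

15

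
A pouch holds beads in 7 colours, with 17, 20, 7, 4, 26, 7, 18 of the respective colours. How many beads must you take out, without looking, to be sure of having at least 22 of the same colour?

95

In the worst case you take as many as possible of each colour without reaching 22: 17 + 20 + 7 + 4 + 21 + 7 + 18 = 94.
The next one must give 22 of some colour, so 94 + 1 = 95.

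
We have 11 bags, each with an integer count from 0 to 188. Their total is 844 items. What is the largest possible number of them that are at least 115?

If k of the values are ≥ 115, the total is ≥ 115k + 0(11 − k).
Setting 115k + 0(11 − k) ≤ 844 gives 115k ≤ 844, so k ≤ 7.
k = 7 is achieved by 7 values at 115 and 4 at 0, total 805; add 39 to one value (staying below 115) to reach 844.

7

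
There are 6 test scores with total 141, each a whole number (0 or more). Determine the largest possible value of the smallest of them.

If every one of the 6 were at least 24, the total would be at least 6 × 24 = 144 > 141.
Taking 3 copies of 23 and 3 copies of 24 gives exactly 141, so 23 is attained.

23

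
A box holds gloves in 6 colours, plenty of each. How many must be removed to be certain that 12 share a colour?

67

In the worst case you draw 11 of each of the 6 colours: 6 × 11 = 66.
One more forces 12 of some colour, so 66 + 1 = 67.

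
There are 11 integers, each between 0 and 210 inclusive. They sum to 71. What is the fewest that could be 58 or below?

10

Let j be the number exceeding 58. Then the total is ≥ 59·j + 0·(11 − j) = 0 + 59j.
So 59j ≤ 71 and j ≤ 1; hence at least 11 − 1 = 10 are ≤ 58.
Exactly 10 works: 10 values at 0 and 1 at 59 total 59; raise one of the low values by 12 (still ≤ 58) to hit 71.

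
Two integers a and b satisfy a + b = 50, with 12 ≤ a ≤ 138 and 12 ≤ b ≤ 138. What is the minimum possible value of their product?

456

ab = a(50 − a) is concave in a, so over [12, 38] it is minimized at an endpoint.
The extreme feasible split is a = 12, b = 38, giving ab = 456.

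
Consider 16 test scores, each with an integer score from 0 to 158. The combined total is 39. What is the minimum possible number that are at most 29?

Let j be the number exceeding 29. Then the total is ≥ 30·j + 0·(16 − j) = 0 + 30j.
So 30j ≤ 39 and j ≤ 1; hence at least 16 − 1 = 15 are ≤ 29.
Exactly 15 works: 15 values at 0 and 1 at 30 total 30; raise one of the low values by 9 (still ≤ 29) to hit 39.

15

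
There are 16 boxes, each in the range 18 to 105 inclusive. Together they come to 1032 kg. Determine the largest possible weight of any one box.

105

Maximizing one value means minimizing the remaining 15.
The other 15 contribute at least 15 × 18 = 270, leaving at most 1032 − 270 = 762.
But each box is capped at 105, so the maximum is 105.
Achievable: one at 105 and the other 15 totalling 927, which fits since 15 × 18 ≤ 927 ≤ 15 × 105.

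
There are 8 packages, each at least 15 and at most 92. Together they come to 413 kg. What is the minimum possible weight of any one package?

15

To make one package as small as possible, make the other 7 as large as possible.
The other 7 can take up 7 × 92 = 644 ≥ 413 − 15, so one package can sit at its floor of 15.
Achievable: one at 15 and the other 7 totalling 398, which fits since 7 × 15 ≤ 398 ≤ 7 × 92.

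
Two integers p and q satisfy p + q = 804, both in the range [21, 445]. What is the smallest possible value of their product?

159755

pq = p(804 − p) is concave in p, so over [359, 445] it is minimized at an endpoint.
At the endpoint p = 359, q = 804 − 359 = 445, so pq = 359 × 445 = 159755.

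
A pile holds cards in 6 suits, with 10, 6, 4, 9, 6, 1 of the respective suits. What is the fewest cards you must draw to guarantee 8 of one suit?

In the worst case you take as many as possible of each suit without reaching 8: 7 + 6 + 4 + 7 + 6 + 1 = 31.
The next one must give 8 of some suit, so 31 + 1 = 32.

32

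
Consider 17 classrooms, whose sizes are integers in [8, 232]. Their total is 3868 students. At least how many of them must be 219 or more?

12

Each value short of 219 is at most 218, costing at least 232 − 218 = 14 against the maximum total of 3944.
We can afford to lose at most 3944 − 3868 = 76, so at most ⌊76/14⌋ = 5 fall short, and at least 12 are ≥ 219.
Exactly 12 works: 12 values at 232 and 5 at 218 total 3874; lower one of the high values by 6 (still ≥ 219) to hit 3868.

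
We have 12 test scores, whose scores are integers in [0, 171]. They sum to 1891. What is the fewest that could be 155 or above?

Each value short of 155 is at most 154, costing at least 171 − 154 = 17 against the maximum total of 2052.
We can afford to lose at most 2052 − 1891 = 161, so at most ⌊161/17⌋ = 9 fall short, and at least 3 are ≥ 155.
Exactly 3 works: 3 values at 171 and 9 at 154 total 1899; lower one of the high values by 8 (still ≥ 155) to hit 1891.

3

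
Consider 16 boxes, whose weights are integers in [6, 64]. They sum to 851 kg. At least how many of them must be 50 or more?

5

Each value short of 50 is at most 49, costing at least 64 − 49 = 15 against the maximum total of 1024.
We can afford to lose at most 1024 − 851 = 173, so at most ⌊173/15⌋ = 11 fall short, and at least 5 are ≥ 50.
Exactly 5 works: 5 values at 64 and 11 at 49 total 859; lower one of the high values by 8 (still ≥ 50) to hit 851.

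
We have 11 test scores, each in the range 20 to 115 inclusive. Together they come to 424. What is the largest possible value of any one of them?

Maximizing one value means minimizing the remaining 10.
The other 10 contribute at least 10 × 20 = 200, leaving at most 424 − 200 = 224.
But each score is capped at 115, so the maximum is 115.
Achievable: one at 115 and the other 10 totalling 309, which fits since 10 × 20 ≤ 309 ≤ 10 × 115.

115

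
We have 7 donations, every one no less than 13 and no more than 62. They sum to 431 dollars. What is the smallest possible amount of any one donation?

To make one donation as small as possible, make the other 6 as large as possible.
The other 6 contribute at most 6 × 62 = 372, leaving at least 431 − 372 = 59.
Since 59 ≥ 13, this is achievable: one at 59 and 6 at 62.

59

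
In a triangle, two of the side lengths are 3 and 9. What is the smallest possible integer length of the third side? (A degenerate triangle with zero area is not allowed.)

The third side must exceed |3 − 9| = 6.
The smallest integer above 6 is 7.

7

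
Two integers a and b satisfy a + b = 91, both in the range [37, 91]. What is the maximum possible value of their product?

2070

ab = a(91 − a) is maximized when a is as near 91/2 as the bounds allow.
Taking a = 45 and b = 46 (both in [37, 91]) gives ab = 2070.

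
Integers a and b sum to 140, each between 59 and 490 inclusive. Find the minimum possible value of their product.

4779

For a fixed sum, ab is smallest when a and b are as far apart as possible.
The extreme feasible split is a = 59, b = 81, giving ab = 4779.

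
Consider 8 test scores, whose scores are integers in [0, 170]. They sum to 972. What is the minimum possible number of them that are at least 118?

Suppose at most 8 − j of them reach 118; then j values are ≤ 117 and the rest ≤ 170.
The total is then ≤ 117·j + 170·(8 − j) = 1360 − 53j. For this to be ≥ 972 we need j ≤ 7, so at least 8 − 7 = 1 must reach 118.
Exactly 1 works: 1 value at 170 and 7 at 117 total 989; lower one of the high values by 17 (still ≥ 118) to hit 972.

1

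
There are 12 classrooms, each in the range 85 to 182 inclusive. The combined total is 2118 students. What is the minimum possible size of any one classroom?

To make one classroom as small as possible, make the other 11 as large as possible.
The other 11 contribute at most 11 × 182 = 2002, leaving at least 2118 − 2002 = 116.
Since 116 ≥ 85, this is achievable: one at 116 and 11 at 182.

116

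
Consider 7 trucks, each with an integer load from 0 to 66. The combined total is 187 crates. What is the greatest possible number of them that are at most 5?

4

Each value at 5 or below falls at least 66 − 5 = 61 short of the ceiling 66.
The ceiling total is 7 × 66 = 462, and we need 187, so at most ⌊(462 − 187)/61⌋ = 4 can be that low.
k = 4 is achieved by 4 values at 5 and 3 at 66, total 218; lower one of the 66's by 31 (still > 5) to reach 187.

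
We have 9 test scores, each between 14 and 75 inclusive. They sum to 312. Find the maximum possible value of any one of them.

75

Maximizing one value means minimizing the remaining 8.
The other 8 contribute at least 8 × 14 = 112, leaving at most 312 − 112 = 200.
But each score is capped at 75, so the maximum is 75.
Achievable: one at 75 and the other 8 totalling 237, which fits since 8 × 14 ≤ 237 ≤ 8 × 75.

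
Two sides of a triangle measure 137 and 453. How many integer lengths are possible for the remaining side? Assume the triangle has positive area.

The triangle inequality gives |137 − 453| < c < 137 + 453, i.e. 316 < c < 590.
So c can be any integer from 317 to 589: 273 values.

273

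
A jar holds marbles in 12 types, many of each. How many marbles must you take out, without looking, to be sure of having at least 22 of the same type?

253

You could draw 21 of every type without reaching 22 of any — 252 in all.
One more forces 22 of some type, so 252 + 1 = 253.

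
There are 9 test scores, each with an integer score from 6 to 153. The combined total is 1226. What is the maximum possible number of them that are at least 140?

8

If k of the values are ≥ 140, the total is ≥ 140k + 6(9 − k).
Setting 140k + 6(9 − k) ≤ 1226 gives 134k ≤ 1172, so k ≤ 8.
k = 8 is achieved by 8 values at 140 and 1 at 6, total 1126; add 100 to one value (staying below 140) to reach 1226.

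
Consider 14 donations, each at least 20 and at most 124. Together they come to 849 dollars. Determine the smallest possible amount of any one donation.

To make one donation as small as possible, make the other 13 as large as possible.
The other 13 can take up 13 × 124 = 1612 ≥ 849 − 20, so one donation can sit at its floor of 20.
Achievable: one at 20 and the other 13 totalling 829, which fits since 13 × 20 ≤ 829 ≤ 13 × 124.

20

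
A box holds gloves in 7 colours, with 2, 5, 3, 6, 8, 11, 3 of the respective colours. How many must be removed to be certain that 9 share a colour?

36

In the worst case you take as many as possible of each colour without reaching 9: 2 + 5 + 3 + 6 + 8 + 8 + 3 = 35.
The next one must give 9 of some colour, so 35 + 1 = 36.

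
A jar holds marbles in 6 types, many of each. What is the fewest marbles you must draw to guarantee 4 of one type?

19

In the worst case you draw 3 of each of the 6 types: 6 × 3 = 18.
One more forces 4 of some type, so 18 + 1 = 19.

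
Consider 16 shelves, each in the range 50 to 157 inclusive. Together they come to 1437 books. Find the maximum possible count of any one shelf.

157

Maximizing one value means minimizing the remaining 15.
The other 15 contribute at least 15 × 50 = 750, leaving at most 1437 − 750 = 687.
But each shelf is capped at 157, so the maximum is 157.
Achievable: one at 157 and the other 15 totalling 1280, which fits since 15 × 50 ≤ 1280 ≤ 15 × 157.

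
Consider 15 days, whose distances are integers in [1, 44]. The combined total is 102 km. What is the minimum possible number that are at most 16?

10

If only k of them are at most 16, the other 15 − k are at least 17, so the total is at least (15 − k)·17 + k·1.
This is ≤ 102, so (15 − k)·17 + 1k ≤ 102, which gives k ≥ 10.
Exactly 10 works: 10 values at 1 and 5 at 17 total 95; raise one of the low values by 7 (still ≤ 16) to hit 102.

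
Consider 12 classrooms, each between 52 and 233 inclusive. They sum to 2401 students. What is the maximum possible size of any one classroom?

Maximizing one value means minimizing the remaining 11.
The other 11 contribute at least 11 × 52 = 572, leaving at most 2401 − 572 = 1829.
But each classroom is capped at 233, so the maximum is 233.
Achievable: one at 233 and the other 11 totalling 2168, which fits since 11 × 52 ≤ 2168 ≤ 11 × 233.

233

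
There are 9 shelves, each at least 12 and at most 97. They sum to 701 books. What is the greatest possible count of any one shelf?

97

Maximizing one value means minimizing the remaining 8.
The other 8 contribute at least 8 × 12 = 96, leaving at most 701 − 96 = 605.
But each shelf is capped at 97, so the maximum is 97.
Achievable: one at 97 and the other 8 totalling 604, which fits since 8 × 12 ≤ 604 ≤ 8 × 97.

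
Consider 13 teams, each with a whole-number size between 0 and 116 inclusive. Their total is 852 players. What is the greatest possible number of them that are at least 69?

With k values at 69 or above and the rest at least 0, the sum is at least 0 + 69k.
Since the sum is 852, we need 69k ≤ 852, i.e. k ≤ 12.
k = 12 is achieved by 12 values at 69 and 1 at 0, total 828; add 24 to one value (staying below 69) to reach 852.

12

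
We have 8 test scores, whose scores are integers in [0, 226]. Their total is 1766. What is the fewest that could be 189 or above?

If only k of them are at least 189, the other 8 − k are at most 188, so the total is at most k·226 + (8 − k)·188.
This must reach 1766, so k·226 + (8 − k)·188 ≥ 1766, giving k ≥ 7.
Exactly 7 works: 7 values at 226 and 1 at 188 total 1770; lower one of the high values by 4 (still ≥ 189) to hit 1766.

7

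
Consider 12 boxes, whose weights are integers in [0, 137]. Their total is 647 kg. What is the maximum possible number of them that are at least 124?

With k values at 124 or above and the rest at least 0, the sum is at least 0 + 124k.
Since the sum is 647, we need 124k ≤ 647, i.e. k ≤ 5.
k = 5 is achieved by 5 values at 124 and 7 at 0, total 620; add 27 to one value (staying below 124) to reach 647.

5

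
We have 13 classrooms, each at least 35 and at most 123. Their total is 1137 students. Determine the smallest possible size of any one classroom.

Minimizing one value means maximizing the remaining 12.
The other 12 can take up 12 × 123 = 1476 ≥ 1137 − 35, so one classroom can sit at its floor of 35.
Achievable: one at 35 and the other 12 totalling 1102, which fits since 12 × 35 ≤ 1102 ≤ 12 × 123.

35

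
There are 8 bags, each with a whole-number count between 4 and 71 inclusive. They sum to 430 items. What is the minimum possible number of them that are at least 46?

3

Suppose at most 8 − j of them reach 46; then j values are ≤ 45 and the rest ≤ 71.
The total is then ≤ 45·j + 71·(8 − j) = 568 − 26j. For this to be ≥ 430 we need j ≤ 5, so at least 8 − 5 = 3 must reach 46.
Exactly 3 works: 3 values at 71 and 5 at 45 total 438; lower one of the high values by 8 (still ≥ 46) to hit 430.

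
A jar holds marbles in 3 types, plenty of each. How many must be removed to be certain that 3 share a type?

You could draw 2 of every type without reaching 3 of any — 6 in all.
One more forces 3 of some type, so 6 + 1 = 7.

7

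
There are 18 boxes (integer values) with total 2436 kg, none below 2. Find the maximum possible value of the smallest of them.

The average is 2436/18 < 136, so some value is ≤ 135.
Taking 12 copies of 135 and 6 copies of 136 gives exactly 2436, so 135 is attained.

135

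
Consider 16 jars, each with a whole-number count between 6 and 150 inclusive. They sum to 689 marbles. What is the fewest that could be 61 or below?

Let j be the number exceeding 61. Then the total is ≥ 62·j + 6·(16 − j) = 96 + 56j.
So 56j ≤ 593 and j ≤ 10; hence at least 16 − 10 = 6 are ≤ 61.
Exactly 6 works: 6 values at 6 and 10 at 62 total 656; raise one of the low values by 33 (still ≤ 61) to hit 689.

6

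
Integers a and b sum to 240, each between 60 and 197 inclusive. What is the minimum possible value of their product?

Since a + b is fixed, pushing one of them to its bound minimizes the product.
The extreme feasible split is a = 60, b = 180, giving ab = 10800.

10800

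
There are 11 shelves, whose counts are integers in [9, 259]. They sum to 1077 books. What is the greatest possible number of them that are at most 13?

Suppose k of them are at most 13. Those contribute at most 13 each and the rest at most 259 each.
So the total is at most 13k + 259(11 − k) = 2849 − 246k. This must still be ≥ 1077, so k ≤ 7.
k = 7 is achieved by 7 values at 13 and 4 at 259, total 1127; lower one of the 259's by 50 (still > 13) to reach 1077.

7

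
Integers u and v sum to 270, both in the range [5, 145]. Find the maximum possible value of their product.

18225

uv = u(270 − u) is maximized when u is as near 270/2 as the bounds allow.
Taking u = 135 and v = 135 (both in [5, 145]) gives uv = 18225.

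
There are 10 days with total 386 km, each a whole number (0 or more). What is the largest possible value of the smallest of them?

The average is 386/10 < 39, so some value is ≤ 38.
Equality holds with 4 values of 38 and 6 values of 39.

38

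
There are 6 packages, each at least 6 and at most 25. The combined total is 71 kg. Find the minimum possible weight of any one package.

6

To make one package as small as possible, make the other 5 as large as possible.
The other 5 can take up 5 × 25 = 125 ≥ 71 − 6, so one package can sit at its floor of 6.
Achievable: one at 6 and the other 5 totalling 65, which fits since 5 × 6 ≤ 65 ≤ 5 × 25.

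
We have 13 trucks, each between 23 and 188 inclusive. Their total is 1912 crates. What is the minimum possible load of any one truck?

Minimizing one value means maximizing the remaining 12.
The other 12 can take up 12 × 188 = 2256 ≥ 1912 − 23, so one truck can sit at its floor of 23.
Achievable: one at 23 and the other 12 totalling 1889, which fits since 12 × 23 ≤ 1889 ≤ 12 × 188.

23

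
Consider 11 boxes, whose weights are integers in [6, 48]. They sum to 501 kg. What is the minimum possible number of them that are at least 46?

2

If only k of them are at least 46, the other 11 − k are at most 45, so the total is at most k·48 + (11 − k)·45.
This must reach 501, so k·48 + (11 − k)·45 ≥ 501, giving k ≥ 2.
Exactly 2 works: 2 values at 48 and 9 at 45 total 501.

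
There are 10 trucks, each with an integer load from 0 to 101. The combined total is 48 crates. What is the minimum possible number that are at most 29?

9

Each value above 29 is at least 30, contributing at least 30 − 0 = 30 above the floor 0.
The sum exceeds the floor total 0 by 48, so at most ⌊48/30⌋ = 1 exceed 29, and at least 9 are ≤ 29.
Exactly 9 works: 9 values at 0 and 1 at 30 total 30; raise one of the low values by 18 (still ≤ 29) to hit 48.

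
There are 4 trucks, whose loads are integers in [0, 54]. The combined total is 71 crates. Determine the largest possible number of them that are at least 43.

1

If k of the values are ≥ 43, the total is ≥ 43k + 0(4 − k).
Setting 43k + 0(4 − k) ≤ 71 gives 43k ≤ 71, so k ≤ 1.
k = 1 is achieved by 1 value at 43 and 3 at 0, total 43; add 28 to one value (staying below 43) to reach 71.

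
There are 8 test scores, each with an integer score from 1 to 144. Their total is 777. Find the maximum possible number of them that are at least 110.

If k of the values are ≥ 110, the total is ≥ 110k + 1(8 − k).
Setting 110k + 1(8 − k) ≤ 777 gives 109k ≤ 769, so k ≤ 7.
k = 7 is achieved by 7 values at 110 and 1 at 1, total 771; add 6 to one value (staying below 110) to reach 777.

7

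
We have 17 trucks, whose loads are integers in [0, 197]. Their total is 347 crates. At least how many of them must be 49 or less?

11

If only k of them are at most 49, the other 17 − k are at least 50, so the total is at least (17 − k)·50 + k·0.
This is ≤ 347, so (17 − k)·50 + 0k ≤ 347, which gives k ≥ 11.
Exactly 11 works: 11 values at 0 and 6 at 50 total 300; raise one of the low values by 47 (still ≤ 49) to hit 347.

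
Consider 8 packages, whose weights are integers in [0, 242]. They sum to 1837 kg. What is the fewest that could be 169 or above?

Each value short of 169 is at most 168, costing at least 242 − 168 = 74 against the maximum total of 1936.
We can afford to lose at most 1936 − 1837 = 99, so at most ⌊99/74⌋ = 1 fall short, and at least 7 are ≥ 169.
Exactly 7 works: 7 values at 242 and 1 at 168 total 1862; lower one of the high values by 25 (still ≥ 169) to hit 1837.

7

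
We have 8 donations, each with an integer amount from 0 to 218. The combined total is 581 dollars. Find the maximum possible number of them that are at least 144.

4

Suppose k of them are at least 144. Those contribute at least 144 each and the other 8 − k at least 0 each.
So the total is at least 144k + 0(8 − k) = 0 + 144k. This must be ≤ 581, giving k ≤ 4.
k = 4 is achieved by 4 values at 144 and 4 at 0, total 576; add 5 to one value (staying below 144) to reach 581.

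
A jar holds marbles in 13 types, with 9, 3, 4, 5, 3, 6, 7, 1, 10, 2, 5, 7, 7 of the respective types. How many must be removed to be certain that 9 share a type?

In the worst case you take as many as possible of each type without reaching 9: 8 + 3 + 4 + 5 + 3 + 6 + 7 + 1 + 8 + 2 + 5 + 7 + 7 = 66.
The next one must give 9 of some type, so 66 + 1 = 67.

67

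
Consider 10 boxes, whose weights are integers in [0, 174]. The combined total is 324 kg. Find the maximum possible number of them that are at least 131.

2

With k values at 131 or above and the rest at least 0, the sum is at least 0 + 131k.
Since the sum is 324, we need 131k ≤ 324, i.e. k ≤ 2.
k = 2 is achieved by 2 values at 131 and 8 at 0, total 262; add 62 to one value (staying below 131) to reach 324.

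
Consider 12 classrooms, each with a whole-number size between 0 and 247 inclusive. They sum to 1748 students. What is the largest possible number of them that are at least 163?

10

If k of the values are ≥ 163, the total is ≥ 163k + 0(12 − k).
Setting 163k + 0(12 − k) ≤ 1748 gives 163k ≤ 1748, so k ≤ 10.
k = 10 is achieved by 10 values at 163 and 2 at 0, total 1630; add 118 to one value (staying below 163) to reach 1748.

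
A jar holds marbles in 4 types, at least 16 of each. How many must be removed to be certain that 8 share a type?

29

You could draw 7 of every type without reaching 8 of any — 28 in all.
One more forces 8 of some type, so 28 + 1 = 29.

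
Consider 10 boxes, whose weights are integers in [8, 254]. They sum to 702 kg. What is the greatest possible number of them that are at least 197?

3

If k of the values are ≥ 197, the total is ≥ 197k + 8(10 − k).
Setting 197k + 8(10 − k) ≤ 702 gives 189k ≤ 622, so k ≤ 3.
k = 3 is achieved by 3 values at 197 and 7 at 8, total 647; add 55 to one value (staying below 197) to reach 702.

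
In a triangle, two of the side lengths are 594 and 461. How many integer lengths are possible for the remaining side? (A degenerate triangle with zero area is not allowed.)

The triangle inequality gives |594 − 461| < c < 594 + 461, i.e. 133 < c < 1055.
So c can be any integer from 134 to 1054: 921 values.

921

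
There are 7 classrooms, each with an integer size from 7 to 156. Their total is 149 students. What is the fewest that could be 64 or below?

6

Each value above 64 is at least 65, contributing at least 65 − 7 = 58 above the floor 7.
The sum exceeds the floor total 49 by 100, so at most ⌊100/58⌋ = 1 exceed 64, and at least 6 are ≤ 64.
Exactly 6 works: 6 values at 7 and 1 at 65 total 107; raise one of the low values by 42 (still ≤ 64) to hit 149.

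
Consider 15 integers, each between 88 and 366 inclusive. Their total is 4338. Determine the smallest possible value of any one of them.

To make one integer as small as possible, make the other 14 as large as possible.
The other 14 can take up 14 × 366 = 5124 ≥ 4338 − 88, so one integer can sit at its floor of 88.
Achievable: one at 88 and the other 14 totalling 4250, which fits since 14 × 88 ≤ 4250 ≤ 14 × 366.

88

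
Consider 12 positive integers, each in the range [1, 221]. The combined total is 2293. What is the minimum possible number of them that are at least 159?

7

Suppose at most 12 − j of them reach 159; then j values are ≤ 158 and the rest ≤ 221.
The total is then ≤ 158·j + 221·(12 − j) = 2652 − 63j. For this to be ≥ 2293 we need j ≤ 5, so at least 12 − 5 = 7 must reach 159.
Exactly 7 works: 7 values at 221 and 5 at 158 total 2337; lower one of the high values by 44 (still ≥ 159) to hit 2293.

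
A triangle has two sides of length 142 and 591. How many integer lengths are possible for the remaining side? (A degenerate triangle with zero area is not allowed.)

The triangle inequality gives |142 − 591| < c < 142 + 591, i.e. 449 < c < 733.
So c can be any integer from 450 to 732: 283 values.

283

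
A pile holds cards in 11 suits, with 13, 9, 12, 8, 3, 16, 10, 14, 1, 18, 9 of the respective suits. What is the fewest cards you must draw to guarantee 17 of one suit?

112

In the worst case you take as many as possible of each suit without reaching 17: 13 + 9 + 12 + 8 + 3 + 16 + 10 + 14 + 1 + 16 + 9 = 111.
The next one must give 17 of some suit, so 111 + 1 = 112.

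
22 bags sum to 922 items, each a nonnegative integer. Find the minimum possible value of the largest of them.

42

The 22 values sum to 922, so their maximum is at least ⌈922/22⌉ = 42.
Equality holds with 20 values of 42 and 2 values of 41.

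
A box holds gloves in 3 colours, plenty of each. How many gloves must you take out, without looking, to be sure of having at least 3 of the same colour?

In the worst case you draw 2 of each of the 3 colours: 3 × 2 = 6.
One more forces 3 of some colour, so 6 + 1 = 7.

7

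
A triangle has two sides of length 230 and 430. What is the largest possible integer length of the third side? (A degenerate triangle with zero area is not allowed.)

The third side must be less than 230 + 430 = 660.
The largest integer below 660 is 659.

659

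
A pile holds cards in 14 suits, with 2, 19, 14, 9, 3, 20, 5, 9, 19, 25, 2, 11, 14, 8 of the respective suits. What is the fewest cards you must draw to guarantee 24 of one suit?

In the worst case you take as many as possible of each suit without reaching 24: 2 + 19 + 14 + 9 + 3 + 20 + 5 + 9 + 19 + 23 + 2 + 11 + 14 + 8 = 158.
The next one must give 24 of some suit, so 158 + 1 = 159.

159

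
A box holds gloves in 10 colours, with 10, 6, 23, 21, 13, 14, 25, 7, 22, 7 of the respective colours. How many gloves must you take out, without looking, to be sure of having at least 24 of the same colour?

In the worst case you take as many as possible of each colour without reaching 24: 10 + 6 + 23 + 21 + 13 + 14 + 23 + 7 + 22 + 7 = 146.
The next one must give 24 of some colour, so 146 + 1 = 147.

147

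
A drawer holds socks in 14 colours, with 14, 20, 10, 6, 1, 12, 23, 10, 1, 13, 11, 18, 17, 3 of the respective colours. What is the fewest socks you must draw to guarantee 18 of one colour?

150

In the worst case you take as many as possible of each colour without reaching 18: 14 + 17 + 10 + 6 + 1 + 12 + 17 + 10 + 1 + 13 + 11 + 17 + 17 + 3 = 149.
The next one must give 18 of some colour, so 149 + 1 = 150.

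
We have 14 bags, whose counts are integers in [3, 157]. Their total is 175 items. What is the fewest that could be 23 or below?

Let j be the number exceeding 23. Then the total is ≥ 24·j + 3·(14 − j) = 42 + 21j.
So 21j ≤ 133 and j ≤ 6; hence at least 14 − 6 = 8 are ≤ 23.
Exactly 8 works: 8 values at 3 and 6 at 24 total 168; raise one of the low values by 7 (still ≤ 23) to hit 175.

8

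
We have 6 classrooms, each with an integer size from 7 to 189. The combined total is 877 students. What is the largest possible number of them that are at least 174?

5

With k values at 174 or above and the rest at least 7, the sum is at least 42 + 167k.
Since the sum is 877, we need 167k ≤ 835, i.e. k ≤ 5.
k = 5 is achieved by 5 values at 174 and 1 at 7, total 877.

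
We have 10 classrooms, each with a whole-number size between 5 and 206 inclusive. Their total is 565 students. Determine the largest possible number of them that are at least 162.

If k of the values are ≥ 162, the total is ≥ 162k + 5(10 − k).
Setting 162k + 5(10 − k) ≤ 565 gives 157k ≤ 515, so k ≤ 3.
k = 3 is achieved by 3 values at 162 and 7 at 5, total 521; add 44 to one value (staying below 162) to reach 565.

3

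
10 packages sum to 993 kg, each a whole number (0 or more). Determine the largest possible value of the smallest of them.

The 10 values sum to 993, so their minimum is at most ⌊993/10⌋ = 99.
Equality holds with 7 values of 99 and 3 values of 100.

99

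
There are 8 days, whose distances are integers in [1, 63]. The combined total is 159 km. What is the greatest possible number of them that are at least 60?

Suppose k of them are at least 60. Those contribute at least 60 each and the other 8 − k at least 1 each.
So the total is at least 60k + 1(8 − k) = 8 + 59k. This must be ≤ 159, giving k ≤ 2.
k = 2 is achieved by 2 values at 60 and 6 at 1, total 126; add 33 to one value (staying below 60) to reach 159.

2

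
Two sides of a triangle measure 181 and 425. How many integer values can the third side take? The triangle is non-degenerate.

361

The triangle inequality gives |181 − 425| < c < 181 + 425, i.e. 244 < c < 606.
So c can be any integer from 245 to 605: 361 values.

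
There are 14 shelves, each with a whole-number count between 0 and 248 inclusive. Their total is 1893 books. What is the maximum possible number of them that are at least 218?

8

With k values at 218 or above and the rest at least 0, the sum is at least 0 + 218k.
Since the sum is 1893, we need 218k ≤ 1893, i.e. k ≤ 8.
k = 8 is achieved by 8 values at 218 and 6 at 0, total 1744; add 149 to one value (staying below 218) to reach 1893.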